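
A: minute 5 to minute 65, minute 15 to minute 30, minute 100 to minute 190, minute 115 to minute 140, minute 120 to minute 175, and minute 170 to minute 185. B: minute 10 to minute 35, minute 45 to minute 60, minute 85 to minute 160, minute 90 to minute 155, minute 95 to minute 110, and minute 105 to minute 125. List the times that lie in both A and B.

A, merged: minute 5 to minute 65, minute 100 to minute 190.
B, merged: minute 10 to minute 35, minute 45 to minute 60, minute 85 to minute 160.
minute 5 to minute 65 overlaps B on minute 10 to minute 35, minute 45 to minute 60.
minute 100 to minute 190 overlaps B on minute 100 to minute 160.

minute 10 to minute 35, minute 45 to minute 60, minute 100 to minute 160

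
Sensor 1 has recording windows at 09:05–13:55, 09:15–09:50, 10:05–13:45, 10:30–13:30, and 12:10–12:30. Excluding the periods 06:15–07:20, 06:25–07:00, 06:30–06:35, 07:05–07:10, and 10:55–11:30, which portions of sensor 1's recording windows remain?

09:05–10:55, 11:30–13:55

A, merged: 09:05–13:55.
B, merged: 06:15–07:20, 10:55–11:30.
09:05–13:55 with B removed leaves 09:05–10:55, 11:30–13:55.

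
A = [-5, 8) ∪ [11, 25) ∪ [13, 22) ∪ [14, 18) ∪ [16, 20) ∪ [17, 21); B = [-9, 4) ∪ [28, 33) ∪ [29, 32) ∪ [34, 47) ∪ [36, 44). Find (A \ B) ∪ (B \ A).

A, merged: [-5, 8), [11, 25).
B, merged: [-9, 4), [28, 33), [34, 47).
Only in the first: [4, 8), [11, 25).
Only in the second: [-9, -5), [28, 33), [34, 47).
Together these are the periods covered by exactly one.

[-9, -5) ∪ [4, 8) ∪ [11, 25) ∪ [28, 33) ∪ [34, 47)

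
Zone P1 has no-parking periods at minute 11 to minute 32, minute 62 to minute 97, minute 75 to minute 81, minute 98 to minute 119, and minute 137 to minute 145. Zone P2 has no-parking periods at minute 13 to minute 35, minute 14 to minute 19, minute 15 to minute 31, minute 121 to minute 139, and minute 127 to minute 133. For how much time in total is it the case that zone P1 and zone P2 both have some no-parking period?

A, merged: minute 11 to minute 32, minute 62 to minute 97, minute 98 to minute 119, minute 137 to minute 145.
B, merged: minute 13 to minute 35, minute 121 to minute 139.
A ∩ B = minute 13 to minute 32, minute 137 to minute 139.
Total: 19 minutes + 2 minutes = 21 minutes.

21 minutes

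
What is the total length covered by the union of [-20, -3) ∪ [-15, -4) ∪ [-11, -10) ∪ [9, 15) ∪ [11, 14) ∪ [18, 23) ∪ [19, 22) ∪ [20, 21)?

Merged: [-20, -3), [9, 15), [18, 23).
Lengths: 17 + 6 + 5 = 28.

28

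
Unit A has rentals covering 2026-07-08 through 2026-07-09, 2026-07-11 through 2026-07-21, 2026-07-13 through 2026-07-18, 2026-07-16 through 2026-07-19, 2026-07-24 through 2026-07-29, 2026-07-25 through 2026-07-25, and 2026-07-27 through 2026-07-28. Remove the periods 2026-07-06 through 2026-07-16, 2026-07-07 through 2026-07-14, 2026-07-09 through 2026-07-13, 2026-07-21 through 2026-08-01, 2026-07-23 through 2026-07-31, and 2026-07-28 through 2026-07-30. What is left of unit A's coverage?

Merge the first list: 2026-07-08 through 2026-07-09, 2026-07-11 through 2026-07-21, 2026-07-24 through 2026-07-29.
Merge the second list: 2026-07-06 through 2026-07-16, 2026-07-21 through 2026-08-01.
2026-07-08 through 2026-07-09: fully covered by B → removed.
2026-07-11 through 2026-07-21 minus B → 2026-07-17 through 2026-07-20.
2026-07-24 through 2026-07-29: fully covered by B → removed.

2026-07-17 through 2026-07-20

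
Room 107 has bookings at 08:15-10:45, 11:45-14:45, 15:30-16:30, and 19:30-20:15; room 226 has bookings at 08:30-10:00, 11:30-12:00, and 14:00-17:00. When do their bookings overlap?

08:30–10:00, 11:45–12:00, 14:00–14:45, 15:30–16:30

08:15–10:45 meets the second set on 08:30–10:00.
11:45–14:45 meets the second set on 11:45–12:00, 14:00–14:45.
15:30–16:30 meets the second set on 15:30–16:30.
19:30–20:15: no overlap with the second set.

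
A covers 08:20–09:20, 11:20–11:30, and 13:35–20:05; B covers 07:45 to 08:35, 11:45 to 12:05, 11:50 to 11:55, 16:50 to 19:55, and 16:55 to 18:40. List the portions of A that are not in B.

08:35-09:20, 11:20-11:30, 13:35-16:50, 19:55-20:05

Second set merges to 07:45-08:35, 11:45-12:05, 16:50-19:55.
08:20-09:20 \ B = 08:35-09:20.
11:20-11:30: nothing removed.
13:35-20:05 \ B = 13:35-16:50, 19:55-20:05.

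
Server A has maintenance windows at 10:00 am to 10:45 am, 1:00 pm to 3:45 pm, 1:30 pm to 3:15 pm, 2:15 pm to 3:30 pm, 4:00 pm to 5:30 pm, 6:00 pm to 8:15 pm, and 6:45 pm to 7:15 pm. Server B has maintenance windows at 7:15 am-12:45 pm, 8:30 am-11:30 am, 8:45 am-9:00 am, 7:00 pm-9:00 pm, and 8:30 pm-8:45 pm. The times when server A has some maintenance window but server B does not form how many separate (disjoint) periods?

3

A, merged: 10:00 am–10:45 am, 1:00 pm–3:45 pm, 4:00 pm–5:30 pm, 6:00 pm–8:15 pm.
B, merged: 7:15 am–12:45 pm, 7:00 pm–9:00 pm.
A \ B = 1:00 pm–3:45 pm, 4:00 pm–5:30 pm, 6:00 pm–7:00 pm.
That is 3 disjoint pieces.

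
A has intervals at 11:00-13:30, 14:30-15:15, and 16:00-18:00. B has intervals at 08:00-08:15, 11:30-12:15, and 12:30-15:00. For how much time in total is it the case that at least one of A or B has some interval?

A ∪ B = 08:00-08:15, 11:00-15:15, 16:00-18:00.
Total: 15 min + 4 h 15 min + 2 h = 6 h 30 min.

6 h 30 min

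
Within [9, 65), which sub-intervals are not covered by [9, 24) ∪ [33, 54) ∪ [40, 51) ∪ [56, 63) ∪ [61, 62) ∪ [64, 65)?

[24, 33) ∪ [54, 56) ∪ [63, 64)

The merged coverage is [9, 24), [33, 54), [56, 63), [64, 65).
Gaps within [9, 65): [24, 33), [54, 56), [63, 64).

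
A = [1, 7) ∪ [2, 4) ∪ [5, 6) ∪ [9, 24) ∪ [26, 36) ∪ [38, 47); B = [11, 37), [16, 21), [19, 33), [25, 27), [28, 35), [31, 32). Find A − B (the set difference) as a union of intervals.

A, merged: [1, 7), [9, 24), [26, 36), [38, 47).
B, merged: [11, 37).
[1, 7) is untouched.
[9, 24) with B removed leaves [9, 11).
[26, 36) lies entirely inside B → drops out.
[38, 47) is untouched.

[1, 7) ∪ [9, 11) ∪ [38, 47)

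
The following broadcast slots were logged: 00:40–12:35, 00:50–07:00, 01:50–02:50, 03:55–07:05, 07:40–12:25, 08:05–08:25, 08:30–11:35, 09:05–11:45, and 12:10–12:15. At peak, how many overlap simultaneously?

At 09:05, 4 of the intervals are simultaneously active.
No point has more.

4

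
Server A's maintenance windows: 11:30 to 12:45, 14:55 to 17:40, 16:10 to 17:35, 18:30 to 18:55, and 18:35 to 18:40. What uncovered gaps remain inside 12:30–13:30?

The merged coverage is 11:30–12:45, 14:55–17:40, 18:30–18:55.
Complement within 12:30–13:30: 12:45–13:30.

12:45–13:30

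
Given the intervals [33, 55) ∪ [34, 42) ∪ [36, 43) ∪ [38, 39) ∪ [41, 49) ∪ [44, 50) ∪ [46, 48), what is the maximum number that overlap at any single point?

Sweep endpoints in order; track running count of active intervals.
Peak of 4 reached at 38.

4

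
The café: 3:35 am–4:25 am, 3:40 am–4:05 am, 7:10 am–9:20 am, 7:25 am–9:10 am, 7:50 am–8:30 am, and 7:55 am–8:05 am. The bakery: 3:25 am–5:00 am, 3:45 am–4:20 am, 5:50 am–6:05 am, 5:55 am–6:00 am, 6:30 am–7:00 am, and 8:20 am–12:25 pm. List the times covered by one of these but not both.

Merge the first list: 3:35 am–4:25 am, 7:10 am–9:20 am.
Merge the second list: 3:25 am–5:00 am, 5:50 am–6:05 am, 6:30 am–7:00 am, 8:20 am–12:25 pm.
A \ B = 7:10 am–8:20 am.
B \ A = 3:25 am–3:35 am, 4:25 am–5:00 am, 5:50 am–6:05 am, 6:30 am–7:00 am, 9:20 am–12:25 pm.
Union of the two gives the symmetric difference.

3:25 am–3:35 am, 4:25 am–5:00 am, 5:50 am–6:05 am, 6:30 am–7:00 am, 7:10 am–8:20 am, 9:20 am–12:25 pm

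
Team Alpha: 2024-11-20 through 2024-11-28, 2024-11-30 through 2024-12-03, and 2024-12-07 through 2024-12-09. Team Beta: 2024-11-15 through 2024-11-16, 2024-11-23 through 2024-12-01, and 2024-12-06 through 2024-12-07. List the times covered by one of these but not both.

A but not B: 2024-11-20 through 2024-11-22, 2024-12-02 through 2024-12-03, 2024-12-08 through 2024-12-09.
B but not A: 2024-11-15 through 2024-11-16, 2024-11-29 through 2024-11-29, 2024-12-06 through 2024-12-06.
Combining gives A △ B.

2024-11-15 through 2024-11-16, 2024-11-20 through 2024-11-22, 2024-11-29 through 2024-11-29, 2024-12-02 through 2024-12-03, 2024-12-06 through 2024-12-06, 2024-12-08 through 2024-12-09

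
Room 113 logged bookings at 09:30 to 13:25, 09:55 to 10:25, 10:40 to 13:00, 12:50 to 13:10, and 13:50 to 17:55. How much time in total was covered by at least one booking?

Merged: 09:30–13:25, 13:50–17:55.
Lengths: 3 h 55 min + 4 h 5 min = 8 h.

8 h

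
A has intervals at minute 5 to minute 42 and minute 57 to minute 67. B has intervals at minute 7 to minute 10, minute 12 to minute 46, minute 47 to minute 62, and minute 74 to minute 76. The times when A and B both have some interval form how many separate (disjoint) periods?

3

A ∩ B = minute 7 to minute 10, minute 12 to minute 42, minute 57 to minute 62.
That is 3 disjoint pieces.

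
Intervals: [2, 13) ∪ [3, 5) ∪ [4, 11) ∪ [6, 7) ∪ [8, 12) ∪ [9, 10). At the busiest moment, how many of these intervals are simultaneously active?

Walk the sorted start/end points keeping a running depth.
The depth first hits 4 at 9.

4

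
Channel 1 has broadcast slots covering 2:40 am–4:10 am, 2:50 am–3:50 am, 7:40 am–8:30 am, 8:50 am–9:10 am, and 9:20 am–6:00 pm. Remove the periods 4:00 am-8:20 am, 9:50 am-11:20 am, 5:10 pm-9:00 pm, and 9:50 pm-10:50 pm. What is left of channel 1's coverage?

2:40 am–4:00 am, 8:20 am–8:30 am, 8:50 am–9:10 am, 9:20 am–9:50 am, 11:20 am–5:10 pm

A, merged: 2:40 am–4:10 am, 7:40 am–8:30 am, 8:50 am–9:10 am, 9:20 am–6:00 pm.
2:40 am–4:10 am minus B → 2:40 am–4:00 am.
7:40 am–8:30 am minus B → 8:20 am–8:30 am.
8:50 am–9:10 am: no B overlap → unchanged.
9:20 am–6:00 pm minus B → 9:20 am–9:50 am, 11:20 am–5:10 pm.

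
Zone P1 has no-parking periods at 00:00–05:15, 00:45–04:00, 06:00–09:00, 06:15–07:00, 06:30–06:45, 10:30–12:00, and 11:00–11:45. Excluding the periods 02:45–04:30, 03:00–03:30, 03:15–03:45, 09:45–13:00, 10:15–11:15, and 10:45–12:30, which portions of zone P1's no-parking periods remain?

00:00–02:45, 04:30–05:15, 06:00–09:00

First set merges to 00:00–05:15, 06:00–09:00, 10:30–12:00.
Second set merges to 02:45–04:30, 09:45–13:00.
00:00–05:15 \ B = 00:00–02:45, 04:30–05:15.
06:00–09:00: nothing removed.
10:30–12:00: entirely removed.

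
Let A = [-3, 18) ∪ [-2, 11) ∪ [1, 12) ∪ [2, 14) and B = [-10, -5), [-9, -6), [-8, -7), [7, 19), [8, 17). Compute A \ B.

[-3, 7)

First set merges to [-3, 18).
Second set merges to [-10, -5), [7, 19).
[-3, 18) minus B → [-3, 7).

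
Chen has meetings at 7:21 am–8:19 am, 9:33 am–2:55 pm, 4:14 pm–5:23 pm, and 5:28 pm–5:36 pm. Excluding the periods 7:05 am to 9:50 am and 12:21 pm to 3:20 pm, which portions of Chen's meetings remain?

9:50 am–12:21 pm, 4:14 pm–5:23 pm, 5:28 pm–5:36 pm

7:21 am–8:19 am lies entirely inside B → drops out.
9:33 am–2:55 pm with B removed leaves 9:50 am–12:21 pm.
4:14 pm–5:23 pm is untouched.
5:28 pm–5:36 pm is untouched.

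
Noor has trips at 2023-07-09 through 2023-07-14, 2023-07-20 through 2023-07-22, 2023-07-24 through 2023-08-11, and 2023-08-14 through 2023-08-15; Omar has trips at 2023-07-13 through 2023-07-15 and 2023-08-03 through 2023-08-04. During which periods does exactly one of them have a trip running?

2023-07-09 through 2023-07-12, 2023-07-15 through 2023-07-15, 2023-07-20 through 2023-07-22, 2023-07-24 through 2023-08-02, 2023-08-05 through 2023-08-11, 2023-08-14 through 2023-08-15

A \ B = 2023-07-09 through 2023-07-12, 2023-07-20 through 2023-07-22, 2023-07-24 through 2023-08-02, 2023-08-05 through 2023-08-11, 2023-08-14 through 2023-08-15.
B \ A = 2023-07-15 through 2023-07-15.
Union of the two gives the symmetric difference.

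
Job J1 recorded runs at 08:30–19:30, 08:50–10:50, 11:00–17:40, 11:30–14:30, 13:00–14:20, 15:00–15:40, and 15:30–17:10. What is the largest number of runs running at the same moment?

At 13:00, 4 of the intervals are simultaneously active.
No point has more.

4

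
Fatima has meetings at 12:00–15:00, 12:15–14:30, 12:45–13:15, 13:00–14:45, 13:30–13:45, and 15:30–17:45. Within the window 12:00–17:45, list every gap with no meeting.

Covered (merged): 12:00–15:00, 15:30–17:45.
Complement within 12:00–17:45: 15:00–15:30.

15:00–15:30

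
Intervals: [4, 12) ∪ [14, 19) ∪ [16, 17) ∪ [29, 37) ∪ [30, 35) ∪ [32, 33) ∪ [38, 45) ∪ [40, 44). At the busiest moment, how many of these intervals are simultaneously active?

Sweep endpoints in order; track running count of active intervals.
Peak of 3 reached at 32.

3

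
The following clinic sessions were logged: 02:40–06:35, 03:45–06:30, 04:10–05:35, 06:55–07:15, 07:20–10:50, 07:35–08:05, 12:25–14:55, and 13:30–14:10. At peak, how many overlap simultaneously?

3

Walk the sorted start/end points keeping a running depth.
The depth first hits 3 at 04:10.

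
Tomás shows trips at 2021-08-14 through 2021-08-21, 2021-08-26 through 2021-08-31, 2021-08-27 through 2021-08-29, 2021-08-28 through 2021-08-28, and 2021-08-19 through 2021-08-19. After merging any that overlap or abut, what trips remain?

2021-08-14 through 2021-08-21, 2021-08-26 through 2021-08-31

Sort by start: 2021-08-14 through 2021-08-21, 2021-08-19 through 2021-08-19, 2021-08-26 through 2021-08-31, 2021-08-27 through 2021-08-29, 2021-08-28 through 2021-08-28.
2021-08-19 through 2021-08-19 overlaps/touches 2021-08-14 through 2021-08-21 → extend to 2021-08-14 through 2021-08-21.
2021-08-26 through 2021-08-31 is disjoint → start new block.
2021-08-27 through 2021-08-29 overlaps/touches 2021-08-26 through 2021-08-31 → extend to 2021-08-26 through 2021-08-31.
2021-08-28 through 2021-08-28 overlaps/touches 2021-08-26 through 2021-08-31 → extend to 2021-08-26 through 2021-08-31.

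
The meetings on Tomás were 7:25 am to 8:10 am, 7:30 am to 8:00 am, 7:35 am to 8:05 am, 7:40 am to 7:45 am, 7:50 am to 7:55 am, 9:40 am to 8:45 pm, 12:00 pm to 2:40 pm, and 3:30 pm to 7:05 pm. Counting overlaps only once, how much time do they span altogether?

11 h 50 min

Merged: 7:25 am–8:10 am, 9:40 am–8:45 pm.
Lengths: 45 min + 11 h 5 min = 11 h 50 min.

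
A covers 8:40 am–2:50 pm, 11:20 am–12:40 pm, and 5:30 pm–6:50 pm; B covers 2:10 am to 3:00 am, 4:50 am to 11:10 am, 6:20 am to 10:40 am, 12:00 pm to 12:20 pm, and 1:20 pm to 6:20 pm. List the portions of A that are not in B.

First set merges to 8:40 am–2:50 pm, 5:30 pm–6:50 pm.
Second set merges to 2:10 am–3:00 am, 4:50 am–11:10 am, 12:00 pm–12:20 pm, 1:20 pm–6:20 pm.
8:40 am–2:50 pm with B removed leaves 11:10 am–12:00 pm, 12:20 pm–1:20 pm.
5:30 pm–6:50 pm with B removed leaves 6:20 pm–6:50 pm.

11:10 am–12:00 pm, 12:20 pm–1:20 pm, 6:20 pm–6:50 pm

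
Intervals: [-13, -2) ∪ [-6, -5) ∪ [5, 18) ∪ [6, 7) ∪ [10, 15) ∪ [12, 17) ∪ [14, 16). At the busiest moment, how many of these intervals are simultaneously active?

4

Sweep endpoints in order; track running count of active intervals.
Peak of 4 reached at 14.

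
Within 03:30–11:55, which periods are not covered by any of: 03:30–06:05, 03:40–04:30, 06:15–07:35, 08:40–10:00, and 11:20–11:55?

06:05–06:15, 07:35–08:40, 10:00–11:20

The merged coverage is 03:30–06:05, 06:15–07:35, 08:40–10:00, 11:20–11:55.
Gaps within 03:30–11:55: 06:05–06:15, 07:35–08:40, 10:00–11:20.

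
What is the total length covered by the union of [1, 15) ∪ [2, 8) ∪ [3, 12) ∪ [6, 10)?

14

Merged: [1, 15).
Length: 14.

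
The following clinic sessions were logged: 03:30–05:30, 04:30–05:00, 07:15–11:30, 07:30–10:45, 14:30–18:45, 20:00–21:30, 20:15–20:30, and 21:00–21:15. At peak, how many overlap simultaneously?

2

Sweep endpoints in order; track running count of active intervals.
Peak of 2 reached at 04:30.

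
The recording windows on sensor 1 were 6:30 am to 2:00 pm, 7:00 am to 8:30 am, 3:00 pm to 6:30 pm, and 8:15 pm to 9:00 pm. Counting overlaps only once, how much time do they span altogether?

Merged: 6:30 am–2:00 pm, 3:00 pm–6:30 pm, 8:15 pm–9:00 pm.
Lengths: 7 h 30 min + 3 h 30 min + 45 min = 11 h 45 min.

11 h 45 min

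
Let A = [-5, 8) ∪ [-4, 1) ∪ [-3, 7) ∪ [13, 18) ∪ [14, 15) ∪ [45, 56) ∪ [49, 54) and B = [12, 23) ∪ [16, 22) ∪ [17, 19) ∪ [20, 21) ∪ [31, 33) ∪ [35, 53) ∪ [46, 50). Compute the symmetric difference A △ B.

Merge the first list: [-5, 8), [13, 18), [45, 56).
Merge the second list: [12, 23), [31, 33), [35, 53).
A \ B = [-5, 8), [53, 56).
B \ A = [12, 13), [18, 23), [31, 33), [35, 45).
Union of the two gives the symmetric difference.

[-5, 8) ∪ [12, 13) ∪ [18, 23) ∪ [31, 33) ∪ [35, 45) ∪ [53, 56)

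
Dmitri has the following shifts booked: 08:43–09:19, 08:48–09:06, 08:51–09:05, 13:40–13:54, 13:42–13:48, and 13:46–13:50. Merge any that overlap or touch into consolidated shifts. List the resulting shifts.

08:48-09:06 overlaps/touches 08:43-09:19 → extend to 08:43-09:19.
08:51-09:05 overlaps/touches 08:43-09:19 → extend to 08:43-09:19.
13:40-13:54 is disjoint → start new block.
13:42-13:48 overlaps/touches 13:40-13:54 → extend to 13:40-13:54.
13:46-13:50 overlaps/touches 13:40-13:54 → extend to 13:40-13:54.

08:43-09:19, 13:40-13:54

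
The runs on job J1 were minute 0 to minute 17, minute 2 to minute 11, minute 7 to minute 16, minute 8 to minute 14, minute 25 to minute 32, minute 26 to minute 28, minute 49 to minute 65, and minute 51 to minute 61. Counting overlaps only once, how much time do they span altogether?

40 minutes

Merged: minute 0 to minute 17, minute 25 to minute 32, minute 49 to minute 65.
Lengths: 17 minutes + 7 minutes + 16 minutes = 40 minutes.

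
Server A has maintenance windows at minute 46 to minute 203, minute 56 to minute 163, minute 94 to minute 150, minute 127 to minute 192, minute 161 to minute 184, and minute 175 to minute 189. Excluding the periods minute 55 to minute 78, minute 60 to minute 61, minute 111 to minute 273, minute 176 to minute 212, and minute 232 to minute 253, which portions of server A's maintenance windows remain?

minute 46 to minute 55, minute 78 to minute 111

A, merged: minute 46 to minute 203.
B, merged: minute 55 to minute 78, minute 111 to minute 273.
minute 46 to minute 203 with B removed leaves minute 46 to minute 55, minute 78 to minute 111.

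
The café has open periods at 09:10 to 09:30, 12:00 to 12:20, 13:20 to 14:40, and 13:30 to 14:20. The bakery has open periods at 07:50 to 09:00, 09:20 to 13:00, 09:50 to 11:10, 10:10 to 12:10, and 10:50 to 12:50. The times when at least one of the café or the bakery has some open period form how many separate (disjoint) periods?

A, merged: 09:10–09:30, 12:00–12:20, 13:20–14:40.
B, merged: 07:50–09:00, 09:20–13:00.
A ∪ B = 07:50–09:00, 09:10–13:00, 13:20–14:40.
That is 3 disjoint pieces.

3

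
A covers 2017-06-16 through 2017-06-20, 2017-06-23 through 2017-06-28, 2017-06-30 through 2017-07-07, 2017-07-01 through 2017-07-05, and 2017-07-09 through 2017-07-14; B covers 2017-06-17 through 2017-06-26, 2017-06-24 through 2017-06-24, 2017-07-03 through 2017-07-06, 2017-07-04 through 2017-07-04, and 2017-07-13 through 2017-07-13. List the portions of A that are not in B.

Merge the first list: 2017-06-16 through 2017-06-20, 2017-06-23 through 2017-06-28, 2017-06-30 through 2017-07-07, 2017-07-09 through 2017-07-14.
Merge the second list: 2017-06-17 through 2017-06-26, 2017-07-03 through 2017-07-06, 2017-07-13 through 2017-07-13.
2017-06-16 through 2017-06-20 \ B = 2017-06-16 through 2017-06-16.
2017-06-23 through 2017-06-28 \ B = 2017-06-27 through 2017-06-28.
2017-06-30 through 2017-07-07 \ B = 2017-06-30 through 2017-07-02, 2017-07-07 through 2017-07-07.
2017-07-09 through 2017-07-14 \ B = 2017-07-09 through 2017-07-12, 2017-07-14 through 2017-07-14.

2017-06-16 through 2017-06-16, 2017-06-27 through 2017-06-28, 2017-06-30 through 2017-07-02, 2017-07-07 through 2017-07-07, 2017-07-09 through 2017-07-12, 2017-07-14 through 2017-07-14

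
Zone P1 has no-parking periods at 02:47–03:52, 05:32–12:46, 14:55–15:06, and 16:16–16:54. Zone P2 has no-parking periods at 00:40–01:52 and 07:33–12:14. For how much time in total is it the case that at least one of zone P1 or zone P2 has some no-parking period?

A ∪ B = 00:40–01:52, 02:47–03:52, 05:32–12:46, 14:55–15:06, 16:16–16:54.
Total: 1 h 12 min + 1 h 5 min + 7 h 14 min + 11 min + 38 min = 10 h 20 min.

10 h 20 min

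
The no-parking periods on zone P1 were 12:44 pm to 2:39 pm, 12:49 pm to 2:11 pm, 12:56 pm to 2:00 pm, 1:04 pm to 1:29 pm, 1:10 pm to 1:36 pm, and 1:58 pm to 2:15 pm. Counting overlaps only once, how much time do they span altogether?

1 h 55 min

Merged: 12:44 pm-2:39 pm.
Length: 1 h 55 min.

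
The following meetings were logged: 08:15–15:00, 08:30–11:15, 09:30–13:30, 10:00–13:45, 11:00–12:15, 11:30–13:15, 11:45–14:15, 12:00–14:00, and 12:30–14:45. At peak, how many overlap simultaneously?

At 12:00, 7 of the intervals are simultaneously active.
No point has more.

7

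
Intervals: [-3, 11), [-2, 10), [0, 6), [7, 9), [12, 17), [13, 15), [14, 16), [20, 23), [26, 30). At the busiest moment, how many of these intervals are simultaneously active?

Walk the sorted start/end points keeping a running depth.
The depth first hits 3 at 0.

3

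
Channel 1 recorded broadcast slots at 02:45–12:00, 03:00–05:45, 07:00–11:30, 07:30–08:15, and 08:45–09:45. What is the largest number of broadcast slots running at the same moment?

3

At 07:30, 3 of the intervals are simultaneously active.
No point has more.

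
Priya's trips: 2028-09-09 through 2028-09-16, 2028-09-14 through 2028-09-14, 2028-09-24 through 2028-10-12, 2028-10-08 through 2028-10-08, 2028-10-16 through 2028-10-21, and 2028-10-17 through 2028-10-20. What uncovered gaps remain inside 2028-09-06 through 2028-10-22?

The merged coverage is 2028-09-09 through 2028-09-16, 2028-09-24 through 2028-10-12, 2028-10-16 through 2028-10-21.
Gaps within 2028-09-06 through 2028-10-22: 2028-09-06 through 2028-09-08, 2028-09-17 through 2028-09-23, 2028-10-13 through 2028-10-15, 2028-10-22 through 2028-10-22.

2028-09-06 through 2028-09-08, 2028-09-17 through 2028-09-23, 2028-10-13 through 2028-10-15, 2028-10-22 through 2028-10-22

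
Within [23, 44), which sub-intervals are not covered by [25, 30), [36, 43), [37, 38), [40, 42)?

The merged coverage is [25, 30), [36, 43).
Gaps within [23, 44): [23, 25), [30, 36), [43, 44).

[23, 25) ∪ [30, 36) ∪ [43, 44)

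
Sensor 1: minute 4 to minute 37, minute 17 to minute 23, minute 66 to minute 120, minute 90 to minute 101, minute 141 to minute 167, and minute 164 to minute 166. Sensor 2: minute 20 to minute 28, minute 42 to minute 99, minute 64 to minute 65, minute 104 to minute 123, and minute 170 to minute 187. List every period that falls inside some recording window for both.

minute 20 to minute 28, minute 66 to minute 99, minute 104 to minute 120

Merge the first list: minute 4 to minute 37, minute 66 to minute 120, minute 141 to minute 167.
Merge the second list: minute 20 to minute 28, minute 42 to minute 99, minute 104 to minute 123, minute 170 to minute 187.
minute 4 to minute 37 ∩ B → minute 20 to minute 28.
minute 66 to minute 120 ∩ B → minute 66 to minute 99, minute 104 to minute 120.
minute 141 to minute 167 meets no B interval.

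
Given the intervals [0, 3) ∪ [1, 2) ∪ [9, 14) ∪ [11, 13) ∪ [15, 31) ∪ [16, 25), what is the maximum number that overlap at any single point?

2

Sweep endpoints in order; track running count of active intervals.
Peak of 2 reached at 1.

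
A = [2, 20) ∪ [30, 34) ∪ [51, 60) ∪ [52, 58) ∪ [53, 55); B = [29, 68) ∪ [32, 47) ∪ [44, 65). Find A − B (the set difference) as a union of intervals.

First set merges to [2, 20), [30, 34), [51, 60).
Second set merges to [29, 68).
[2, 20) is untouched.
[30, 34) lies entirely inside B → drops out.
[51, 60) lies entirely inside B → drops out.

[2, 20)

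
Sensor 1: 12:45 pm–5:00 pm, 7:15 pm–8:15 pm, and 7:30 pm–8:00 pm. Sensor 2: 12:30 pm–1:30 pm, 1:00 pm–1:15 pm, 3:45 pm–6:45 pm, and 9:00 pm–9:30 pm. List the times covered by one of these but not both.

Merge the first list: 12:45 pm–5:00 pm, 7:15 pm–8:15 pm.
Merge the second list: 12:30 pm–1:30 pm, 3:45 pm–6:45 pm, 9:00 pm–9:30 pm.
Only in the first: 1:30 pm–3:45 pm, 7:15 pm–8:15 pm.
Only in the second: 12:30 pm–12:45 pm, 5:00 pm–6:45 pm, 9:00 pm–9:30 pm.
Together these are the periods covered by exactly one.

12:30 pm–12:45 pm, 1:30 pm–3:45 pm, 5:00 pm–6:45 pm, 7:15 pm–8:15 pm, 9:00 pm–9:30 pm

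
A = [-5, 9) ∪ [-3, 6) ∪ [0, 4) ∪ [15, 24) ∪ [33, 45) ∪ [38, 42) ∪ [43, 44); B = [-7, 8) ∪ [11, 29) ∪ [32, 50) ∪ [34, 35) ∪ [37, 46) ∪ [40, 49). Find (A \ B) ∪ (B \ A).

Merge the first list: [-5, 9), [15, 24), [33, 45).
Merge the second list: [-7, 8), [11, 29), [32, 50).
Only in the first: [8, 9).
Only in the second: [-7, -5), [11, 15), [24, 29), [32, 33), [45, 50).
Together these are the periods covered by exactly one.

[-7, -5) ∪ [8, 9) ∪ [11, 15) ∪ [24, 29) ∪ [32, 33) ∪ [45, 50)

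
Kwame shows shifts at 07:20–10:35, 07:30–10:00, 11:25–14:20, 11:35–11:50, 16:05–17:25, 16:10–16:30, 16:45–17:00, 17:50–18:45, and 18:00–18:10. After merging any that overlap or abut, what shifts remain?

07:30-10:00 overlaps/touches 07:20-10:35 → extend to 07:20-10:35.
11:25-14:20 is disjoint → start new block.
11:35-11:50 overlaps/touches 11:25-14:20 → extend to 11:25-14:20.
16:05-17:25 is disjoint → start new block.
16:10-16:30 overlaps/touches 16:05-17:25 → extend to 16:05-17:25.
16:45-17:00 overlaps/touches 16:05-17:25 → extend to 16:05-17:25.
17:50-18:45 is disjoint → start new block.
18:00-18:10 overlaps/touches 17:50-18:45 → extend to 17:50-18:45.

07:20-10:35, 11:25-14:20, 16:05-17:25, 17:50-18:45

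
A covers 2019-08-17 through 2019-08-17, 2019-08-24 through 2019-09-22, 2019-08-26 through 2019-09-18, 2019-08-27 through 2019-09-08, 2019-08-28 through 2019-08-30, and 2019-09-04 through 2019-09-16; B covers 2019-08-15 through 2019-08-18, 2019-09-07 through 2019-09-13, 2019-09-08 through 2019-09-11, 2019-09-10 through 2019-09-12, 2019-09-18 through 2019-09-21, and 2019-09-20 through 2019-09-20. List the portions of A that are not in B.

First set merges to 2019-08-17 through 2019-08-17, 2019-08-24 through 2019-09-22.
Second set merges to 2019-08-15 through 2019-08-18, 2019-09-07 through 2019-09-13, 2019-09-18 through 2019-09-21.
2019-08-17 through 2019-08-17: entirely removed.
2019-08-24 through 2019-09-22 \ B = 2019-08-24 through 2019-09-06, 2019-09-14 through 2019-09-17, 2019-09-22 through 2019-09-22.

2019-08-24 through 2019-09-06, 2019-09-14 through 2019-09-17, 2019-09-22 through 2019-09-22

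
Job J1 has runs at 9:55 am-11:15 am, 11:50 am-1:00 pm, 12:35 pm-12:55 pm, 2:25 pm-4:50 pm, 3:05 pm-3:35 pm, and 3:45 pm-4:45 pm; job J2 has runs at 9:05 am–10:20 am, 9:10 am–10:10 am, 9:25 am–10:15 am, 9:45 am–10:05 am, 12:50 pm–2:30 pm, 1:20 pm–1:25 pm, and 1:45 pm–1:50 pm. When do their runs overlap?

First set merges to 9:55 am-11:15 am, 11:50 am-1:00 pm, 2:25 pm-4:50 pm.
Second set merges to 9:05 am-10:20 am, 12:50 pm-2:30 pm.
9:55 am-11:15 am overlaps B on 9:55 am-10:20 am.
11:50 am-1:00 pm overlaps B on 12:50 pm-1:00 pm.
2:25 pm-4:50 pm overlaps B on 2:25 pm-2:30 pm.

9:55 am-10:20 am, 12:50 pm-1:00 pm, 2:25 pm-2:30 pm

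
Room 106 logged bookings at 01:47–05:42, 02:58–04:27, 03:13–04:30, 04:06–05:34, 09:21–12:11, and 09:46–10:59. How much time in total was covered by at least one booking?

6 h 45 min

Merged: 01:47–05:42, 09:21–12:11.
Lengths: 3 h 55 min + 2 h 50 min = 6 h 45 min.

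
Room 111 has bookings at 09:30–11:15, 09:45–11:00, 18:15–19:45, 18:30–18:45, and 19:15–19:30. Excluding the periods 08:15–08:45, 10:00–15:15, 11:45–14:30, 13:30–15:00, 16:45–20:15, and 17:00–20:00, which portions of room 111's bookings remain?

09:30–10:00

Merge the first list: 09:30–11:15, 18:15–19:45.
Merge the second list: 08:15–08:45, 10:00–15:15, 16:45–20:15.
09:30–11:15 minus B → 09:30–10:00.
18:15–19:45: fully covered by B → removed.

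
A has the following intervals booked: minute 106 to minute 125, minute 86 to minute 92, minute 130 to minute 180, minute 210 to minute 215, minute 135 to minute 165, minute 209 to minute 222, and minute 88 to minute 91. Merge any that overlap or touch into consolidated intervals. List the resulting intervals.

Sort by start: minute 86 to minute 92, minute 88 to minute 91, minute 106 to minute 125, minute 130 to minute 180, minute 135 to minute 165, minute 209 to minute 222, minute 210 to minute 215.
minute 88 to minute 91 overlaps/touches minute 86 to minute 92 → extend to minute 86 to minute 92.
minute 106 to minute 125 is disjoint → start new block.
minute 130 to minute 180 is disjoint → start new block.
minute 135 to minute 165 overlaps/touches minute 130 to minute 180 → extend to minute 130 to minute 180.
minute 209 to minute 222 is disjoint → start new block.
minute 210 to minute 215 overlaps/touches minute 209 to minute 222 → extend to minute 209 to minute 222.

minute 86 to minute 92, minute 106 to minute 125, minute 130 to minute 180, minute 209 to minute 222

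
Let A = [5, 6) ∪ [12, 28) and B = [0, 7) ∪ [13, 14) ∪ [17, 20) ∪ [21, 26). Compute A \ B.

[12, 13) ∪ [14, 17) ∪ [20, 21) ∪ [26, 28)

[5, 6) lies entirely inside B → drops out.
[12, 28) with B removed leaves [12, 13), [14, 17), [20, 21), [26, 28).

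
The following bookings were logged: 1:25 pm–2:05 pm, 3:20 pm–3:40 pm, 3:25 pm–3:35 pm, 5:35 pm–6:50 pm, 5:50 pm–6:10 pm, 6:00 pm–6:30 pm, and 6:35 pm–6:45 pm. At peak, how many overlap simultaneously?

3

Sweep endpoints in order; track running count of active intervals.
Peak of 3 reached at 6:00 pm.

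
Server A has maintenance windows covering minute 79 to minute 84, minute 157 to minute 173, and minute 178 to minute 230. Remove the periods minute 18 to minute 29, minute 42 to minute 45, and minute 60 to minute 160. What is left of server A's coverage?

minute 160 to minute 173, minute 178 to minute 230

minute 79 to minute 84 lies entirely inside B → drops out.
minute 157 to minute 173 with B removed leaves minute 160 to minute 173.
minute 178 to minute 230 is untouched.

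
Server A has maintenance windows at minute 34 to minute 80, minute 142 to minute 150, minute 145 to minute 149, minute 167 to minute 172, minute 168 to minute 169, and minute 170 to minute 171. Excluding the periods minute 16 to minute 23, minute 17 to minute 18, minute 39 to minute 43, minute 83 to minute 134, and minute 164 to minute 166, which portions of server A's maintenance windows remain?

minute 34 to minute 39, minute 43 to minute 80, minute 142 to minute 150, minute 167 to minute 172

First set merges to minute 34 to minute 80, minute 142 to minute 150, minute 167 to minute 172.
Second set merges to minute 16 to minute 23, minute 39 to minute 43, minute 83 to minute 134, minute 164 to minute 166.
minute 34 to minute 80 \ B = minute 34 to minute 39, minute 43 to minute 80.
minute 142 to minute 150: nothing removed.
minute 167 to minute 172: nothing removed.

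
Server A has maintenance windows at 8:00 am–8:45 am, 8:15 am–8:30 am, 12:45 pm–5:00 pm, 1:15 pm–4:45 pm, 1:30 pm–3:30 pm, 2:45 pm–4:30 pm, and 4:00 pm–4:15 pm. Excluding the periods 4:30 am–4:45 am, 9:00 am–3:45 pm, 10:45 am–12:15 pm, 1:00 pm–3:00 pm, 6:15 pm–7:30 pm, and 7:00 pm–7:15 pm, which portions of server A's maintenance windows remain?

First set merges to 8:00 am–8:45 am, 12:45 pm–5:00 pm.
Second set merges to 4:30 am–4:45 am, 9:00 am–3:45 pm, 6:15 pm–7:30 pm.
8:00 am–8:45 am is untouched.
12:45 pm–5:00 pm with B removed leaves 3:45 pm–5:00 pm.

8:00 am–8:45 am, 3:45 pm–5:00 pm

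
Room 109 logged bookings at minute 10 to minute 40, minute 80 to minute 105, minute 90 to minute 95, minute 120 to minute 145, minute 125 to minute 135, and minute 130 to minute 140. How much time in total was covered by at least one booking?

80 minutes

Merged: minute 10 to minute 40, minute 80 to minute 105, minute 120 to minute 145.
Lengths: 30 minutes + 25 minutes + 25 minutes = 80 minutes.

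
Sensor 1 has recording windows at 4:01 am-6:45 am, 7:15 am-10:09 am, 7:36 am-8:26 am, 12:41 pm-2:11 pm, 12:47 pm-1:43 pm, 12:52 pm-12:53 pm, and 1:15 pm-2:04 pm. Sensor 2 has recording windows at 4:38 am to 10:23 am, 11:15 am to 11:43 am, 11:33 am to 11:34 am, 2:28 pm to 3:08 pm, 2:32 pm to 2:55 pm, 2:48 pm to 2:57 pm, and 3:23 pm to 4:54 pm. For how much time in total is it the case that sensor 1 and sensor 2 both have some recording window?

5 h 1 min

A, merged: 4:01 am–6:45 am, 7:15 am–10:09 am, 12:41 pm–2:11 pm.
B, merged: 4:38 am–10:23 am, 11:15 am–11:43 am, 2:28 pm–3:08 pm, 3:23 pm–4:54 pm.
A ∩ B = 4:38 am–6:45 am, 7:15 am–10:09 am.
Total: 2 h 7 min + 2 h 54 min = 5 h 1 min.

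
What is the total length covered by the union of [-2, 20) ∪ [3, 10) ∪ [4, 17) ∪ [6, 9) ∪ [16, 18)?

Merged: [-2, 20).
Length: 22.

22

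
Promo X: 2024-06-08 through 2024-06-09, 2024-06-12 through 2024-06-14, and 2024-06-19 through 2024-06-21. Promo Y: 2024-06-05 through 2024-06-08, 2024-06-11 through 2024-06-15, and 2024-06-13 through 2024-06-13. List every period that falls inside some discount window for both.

2024-06-08 through 2024-06-08, 2024-06-12 through 2024-06-14

Merge the second list: 2024-06-05 through 2024-06-08, 2024-06-11 through 2024-06-15.
2024-06-08 through 2024-06-09 ∩ B → 2024-06-08 through 2024-06-08.
2024-06-12 through 2024-06-14 ∩ B → 2024-06-12 through 2024-06-14.
2024-06-19 through 2024-06-21 meets no B interval.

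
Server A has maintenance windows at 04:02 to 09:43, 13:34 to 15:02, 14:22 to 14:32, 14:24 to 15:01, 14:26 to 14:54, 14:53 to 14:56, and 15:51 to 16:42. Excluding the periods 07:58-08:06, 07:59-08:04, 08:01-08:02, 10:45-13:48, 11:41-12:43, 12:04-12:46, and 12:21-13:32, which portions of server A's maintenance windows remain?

04:02–07:58, 08:06–09:43, 13:48–15:02, 15:51–16:42

A, merged: 04:02–09:43, 13:34–15:02, 15:51–16:42.
B, merged: 07:58–08:06, 10:45–13:48.
04:02–09:43 \ B = 04:02–07:58, 08:06–09:43.
13:34–15:02 \ B = 13:48–15:02.
15:51–16:42: nothing removed.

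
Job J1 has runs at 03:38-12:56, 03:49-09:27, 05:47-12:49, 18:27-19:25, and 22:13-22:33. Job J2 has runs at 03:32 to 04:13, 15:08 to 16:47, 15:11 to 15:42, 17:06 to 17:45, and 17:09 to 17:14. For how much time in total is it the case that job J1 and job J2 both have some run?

35 min

First set merges to 03:38–12:56, 18:27–19:25, 22:13–22:33.
Second set merges to 03:32–04:13, 15:08–16:47, 17:06–17:45.
A ∩ B = 03:38–04:13.
Total: 35 min.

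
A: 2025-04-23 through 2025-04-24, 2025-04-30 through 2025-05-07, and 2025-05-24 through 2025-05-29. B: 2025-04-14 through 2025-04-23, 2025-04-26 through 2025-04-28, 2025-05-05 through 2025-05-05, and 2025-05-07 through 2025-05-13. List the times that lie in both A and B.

2025-04-23 through 2025-04-23, 2025-05-05 through 2025-05-05, 2025-05-07 through 2025-05-07

2025-04-23 through 2025-04-24 meets the second set on 2025-04-23 through 2025-04-23.
2025-04-30 through 2025-05-07 meets the second set on 2025-05-05 through 2025-05-05, 2025-05-07 through 2025-05-07.
2025-05-24 through 2025-05-29: no overlap with the second set.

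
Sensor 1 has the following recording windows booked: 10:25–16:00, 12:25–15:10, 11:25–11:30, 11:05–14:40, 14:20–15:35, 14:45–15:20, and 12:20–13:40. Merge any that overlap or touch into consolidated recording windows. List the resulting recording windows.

10:25–16:00

Sort by start: 10:25–16:00, 11:05–14:40, 11:25–11:30, 12:20–13:40, 12:25–15:10, 14:20–15:35, 14:45–15:20.
11:05–14:40 overlaps/touches 10:25–16:00 → extend to 10:25–16:00.
11:25–11:30 overlaps/touches 10:25–16:00 → extend to 10:25–16:00.
12:20–13:40 overlaps/touches 10:25–16:00 → extend to 10:25–16:00.
12:25–15:10 overlaps/touches 10:25–16:00 → extend to 10:25–16:00.
14:20–15:35 overlaps/touches 10:25–16:00 → extend to 10:25–16:00.
14:45–15:20 overlaps/touches 10:25–16:00 → extend to 10:25–16:00.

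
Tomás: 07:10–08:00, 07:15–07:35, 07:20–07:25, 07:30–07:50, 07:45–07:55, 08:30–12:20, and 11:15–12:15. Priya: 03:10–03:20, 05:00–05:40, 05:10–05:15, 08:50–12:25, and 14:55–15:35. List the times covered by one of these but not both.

03:10–03:20, 05:00–05:40, 07:10–08:00, 08:30–08:50, 12:20–12:25, 14:55–15:35

Merge the first list: 07:10–08:00, 08:30–12:20.
Merge the second list: 03:10–03:20, 05:00–05:40, 08:50–12:25, 14:55–15:35.
Only in the first: 07:10–08:00, 08:30–08:50.
Only in the second: 03:10–03:20, 05:00–05:40, 12:20–12:25, 14:55–15:35.
Together these are the periods covered by exactly one.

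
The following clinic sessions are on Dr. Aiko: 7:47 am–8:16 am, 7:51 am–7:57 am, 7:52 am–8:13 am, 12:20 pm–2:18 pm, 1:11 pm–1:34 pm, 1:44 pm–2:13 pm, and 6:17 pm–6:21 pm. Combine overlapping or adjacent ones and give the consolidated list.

7:51 am–7:57 am overlaps/touches 7:47 am–8:16 am → extend to 7:47 am–8:16 am.
7:52 am–8:13 am overlaps/touches 7:47 am–8:16 am → extend to 7:47 am–8:16 am.
12:20 pm–2:18 pm is disjoint → start new block.
1:11 pm–1:34 pm overlaps/touches 12:20 pm–2:18 pm → extend to 12:20 pm–2:18 pm.
1:44 pm–2:13 pm overlaps/touches 12:20 pm–2:18 pm → extend to 12:20 pm–2:18 pm.
6:17 pm–6:21 pm is disjoint → start new block.

7:47 am–8:16 am, 12:20 pm–2:18 pm, 6:17 pm–6:21 pm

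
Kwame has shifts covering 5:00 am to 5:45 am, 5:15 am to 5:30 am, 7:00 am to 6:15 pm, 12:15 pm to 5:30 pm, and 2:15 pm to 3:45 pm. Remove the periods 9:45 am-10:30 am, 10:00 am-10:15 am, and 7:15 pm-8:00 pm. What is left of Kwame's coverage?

A, merged: 5:00 am–5:45 am, 7:00 am–6:15 pm.
B, merged: 9:45 am–10:30 am, 7:15 pm–8:00 pm.
5:00 am–5:45 am: no B overlap → unchanged.
7:00 am–6:15 pm minus B → 7:00 am–9:45 am, 10:30 am–6:15 pm.

5:00 am–5:45 am, 7:00 am–9:45 am, 10:30 am–6:15 pm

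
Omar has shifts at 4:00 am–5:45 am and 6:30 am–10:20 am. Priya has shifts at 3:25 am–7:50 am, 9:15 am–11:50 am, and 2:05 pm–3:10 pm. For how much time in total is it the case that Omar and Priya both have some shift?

4 h 10 min

A ∩ B = 4:00 am–5:45 am, 6:30 am–7:50 am, 9:15 am–10:20 am.
Total: 1 h 45 min + 1 h 20 min + 1 h 5 min = 4 h 10 min.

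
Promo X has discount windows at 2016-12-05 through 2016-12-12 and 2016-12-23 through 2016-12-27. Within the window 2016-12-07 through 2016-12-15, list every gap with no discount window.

2016-12-13 through 2016-12-15

The merged coverage is 2016-12-05 through 2016-12-12, 2016-12-23 through 2016-12-27.
Complement within 2016-12-07 through 2016-12-15: 2016-12-13 through 2016-12-15.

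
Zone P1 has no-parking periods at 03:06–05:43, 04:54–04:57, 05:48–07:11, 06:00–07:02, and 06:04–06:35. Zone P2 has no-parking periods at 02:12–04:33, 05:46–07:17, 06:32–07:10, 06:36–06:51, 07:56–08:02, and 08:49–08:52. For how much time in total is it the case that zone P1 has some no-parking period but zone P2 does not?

1 h 10 min

First set merges to 03:06–05:43, 05:48–07:11.
Second set merges to 02:12–04:33, 05:46–07:17, 07:56–08:02, 08:49–08:52.
A \ B = 04:33–05:43.
Total: 1 h 10 min.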